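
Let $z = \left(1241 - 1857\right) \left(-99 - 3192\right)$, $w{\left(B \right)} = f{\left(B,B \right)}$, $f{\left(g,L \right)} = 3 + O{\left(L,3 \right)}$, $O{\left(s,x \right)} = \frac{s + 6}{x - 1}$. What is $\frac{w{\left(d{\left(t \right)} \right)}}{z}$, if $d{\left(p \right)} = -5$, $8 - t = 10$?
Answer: $\frac{1}{579216} \approx 1.7265 \cdot 10^{-6}$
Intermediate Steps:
$O{\left(s,x \right)} = \frac{6 + s}{-1 + x}$
$t = -2$ ($t = 8 - 10 = -2$)
$f{\left(g,L \right)} = 6 + \frac{L}{2}$ ($f{\left(g,L \right)} = 3 + \frac{6 + L}{-1 + 3} = 3 + \frac{6 + L}{2} = 3 + \left(3 + \frac{L}{2}\right) = 6 + \frac{L}{2}$)
$w{\left(B \right)} = 6 + \frac{B}{2}$
$z = 2027256$ ($z = \left(-616\right) \left(-3291\right) = 2027256$)
$\frac{w{\left(d{\left(t \right)} \right)}}{z} = \frac{6 + \frac{1}{2} \left(-5\right)}{2027256} = \left(6 - \frac{5}{2}\right) \frac{1}{2027256} = \frac{7}{2} \cdot \frac{1}{2027256} = \frac{1}{579216}$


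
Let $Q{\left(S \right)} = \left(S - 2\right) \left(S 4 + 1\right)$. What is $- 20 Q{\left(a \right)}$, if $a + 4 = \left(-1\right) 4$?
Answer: $-6200$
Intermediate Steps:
$a = -8$ ($a = -4 - 4 = -8$)
$Q{\left(S \right)} = \left(1 + 4 S\right) \left(-2 + S\right)$ ($Q{\left(S \right)} = \left(-2 + S\right) \left(4 S + 1\right) = \left(-2 + S\right) \left(1 + 4 S\right) = \left(1 + 4 S\right) \left(-2 + S\right)$)
$- 20 Q{\left(a \right)} = - 20 \left(-2 - -56 + 4 \left(-8\right)^{2}\right) = - 20 \left(-2 + 56 + 4 \cdot 64\right) = - 20 \left(-2 + 56 + 256\right) = \left(-20\right) 310 = -6200$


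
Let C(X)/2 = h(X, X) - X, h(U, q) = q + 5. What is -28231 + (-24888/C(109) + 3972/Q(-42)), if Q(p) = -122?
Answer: -9379469/305 ≈ -30752.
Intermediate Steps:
h(U, q) = 5 + q
C(X) = 10 (C(X) = 2*((5 + X) - X) = 2*5 = 10)
-28231 + (-24888/C(109) + 3972/Q(-42)) = -28231 + (-24888/10 + 3972/(-122)) = -28231 + (-24888*1/10 + 3972*(-1/122)) = -28231 + (-12444/5 - 1986/61) = -28231 - 769014/305 = -9379469/305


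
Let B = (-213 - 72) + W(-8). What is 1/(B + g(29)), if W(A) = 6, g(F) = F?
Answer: -1/250 ≈ -0.0040000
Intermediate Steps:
B = -279 (B = (-213 - 72) + 6 = -285 + 6 = -279)
1/(B + g(29)) = 1/(-279 + 29) = 1/(-250) = -1/250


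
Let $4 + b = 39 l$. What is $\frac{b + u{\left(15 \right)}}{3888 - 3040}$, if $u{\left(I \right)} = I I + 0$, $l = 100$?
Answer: $\frac{4121}{848} \approx 4.8597$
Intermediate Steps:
$u{\left(I \right)} = I^{2}$ ($u{\left(I \right)} = I^{2} + 0 = I^{2}$)
$b = 3896$ ($b = -4 + 39 \cdot 100 = -4 + 3900 = 3896$)
$\frac{b + u{\left(15 \right)}}{3888 - 3040} = \frac{3896 + 15^{2}}{3888 - 3040} = \frac{3896 + 225}{848} = 4121 \cdot \frac{1}{848} = \frac{4121}{848}$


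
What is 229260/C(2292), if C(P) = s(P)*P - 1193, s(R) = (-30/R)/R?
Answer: -87577320/455731 ≈ -192.17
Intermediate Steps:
s(R) = -30/R²
C(P) = -1193 - 30/P (C(P) = (-30/P²)*P - 1193 = -30/P - 1193 = -1193 - 30/P)
229260/C(2292) = 229260/(-1193 - 30/2292) = 229260/(-1193 - 30*1/2292) = 229260/(-1193 - 5/382) = 229260/(-455731/382) = 229260*(-382/455731) = -87577320/455731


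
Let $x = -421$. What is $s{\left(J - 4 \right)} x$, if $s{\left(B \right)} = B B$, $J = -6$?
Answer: $-42100$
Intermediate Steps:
$s{\left(B \right)} = B^{2}$
$s{\left(J - 4 \right)} x = \left(-6 - 4\right)^{2} \left(-421\right) = \left(-10\right)^{2} \left(-421\right) = 100 \left(-421\right) = -42100$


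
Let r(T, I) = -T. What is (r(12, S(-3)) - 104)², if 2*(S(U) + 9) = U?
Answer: 13456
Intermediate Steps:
S(U) = -9 + U/2
(r(12, S(-3)) - 104)² = (-1*12 - 104)² = (-12 - 104)² = (-116)² = 13456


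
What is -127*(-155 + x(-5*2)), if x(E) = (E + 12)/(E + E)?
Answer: 196977/10 ≈ 19698.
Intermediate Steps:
x(E) = (12 + E)/(2*E) (x(E) = (12 + E)/((2*E)) = (12 + E)*(1/(2*E)) = (12 + E)/(2*E))
-127*(-155 + x(-5*2)) = -127*(-155 + (12 - 5*2)/(2*((-5*2)))) = -127*(-155 + (½)*(12 - 10)/(-10)) = -127*(-155 + (½)*(-⅒)*2) = -127*(-155 - ⅒) = -127*(-1551/10) = 196977/10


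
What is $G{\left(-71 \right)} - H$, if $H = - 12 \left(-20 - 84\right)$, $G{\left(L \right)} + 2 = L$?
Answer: $-1321$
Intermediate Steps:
$G{\left(L \right)} = -2 + L$
$H = 1248$ ($H = \left(-12\right) \left(-104\right) = 1248$)
$G{\left(-71 \right)} - H = \left(-2 - 71\right) - 1248 = -73 - 1248 = -1321$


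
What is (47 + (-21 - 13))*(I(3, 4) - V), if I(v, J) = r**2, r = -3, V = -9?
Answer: 234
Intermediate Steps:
I(v, J) = 9 (I(v, J) = (-3)**2 = 9)
(47 + (-21 - 13))*(I(3, 4) - V) = (47 + (-21 - 13))*(9 - 1*(-9)) = (47 - 34)*(9 + 9) = 13*18 = 234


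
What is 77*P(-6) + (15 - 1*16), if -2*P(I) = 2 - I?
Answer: -309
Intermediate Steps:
P(I) = -1 + I/2 (P(I) = -(2 - I)/2 = -1 + I/2)
77*P(-6) + (15 - 1*16) = 77*(-1 + (1/2)*(-6)) + (15 - 1*16) = 77*(-1 - 3) + (15 - 16) = 77*(-4) - 1 = -308 - 1 = -309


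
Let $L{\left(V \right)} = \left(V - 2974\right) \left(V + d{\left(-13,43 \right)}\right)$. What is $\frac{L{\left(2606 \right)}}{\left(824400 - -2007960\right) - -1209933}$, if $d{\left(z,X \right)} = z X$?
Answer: $- \frac{753296}{4042293} \approx -0.18635$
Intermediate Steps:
$d{\left(z,X \right)} = X z$
$L{\left(V \right)} = \left(-2974 + V\right) \left(-559 + V\right)$ ($L{\left(V \right)} = \left(V - 2974\right) \left(V + 43 \left(-13\right)\right) = \left(-2974 + V\right) \left(V - 559\right) = \left(-2974 + V\right) \left(-559 + V\right)$)
$\frac{L{\left(2606 \right)}}{\left(824400 - -2007960\right) - -1209933} = \frac{1662466 + 2606^{2} - 9206998}{\left(824400 - -2007960\right) - -1209933} = \frac{1662466 + 6791236 - 9206998}{\left(824400 + 2007960\right) + 1209933} = - \frac{753296}{2832360 + 1209933} = - \frac{753296}{4042293}$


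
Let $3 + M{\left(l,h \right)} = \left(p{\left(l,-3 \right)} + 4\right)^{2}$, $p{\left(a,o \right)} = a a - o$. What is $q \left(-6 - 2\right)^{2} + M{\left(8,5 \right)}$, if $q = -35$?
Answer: $2798$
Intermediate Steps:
$p{\left(a,o \right)} = a^{2} - o$
$M{\left(l,h \right)} = -3 + \left(7 + l^{2}\right)^{2}$ ($M{\left(l,h \right)} = -3 + \left(\left(l^{2} - -3\right) + 4\right)^{2} = -3 + \left(\left(l^{2} + 3\right) + 4\right)^{2} = -3 + \left(\left(3 + l^{2}\right) + 4\right)^{2} = -3 + \left(7 + l^{2}\right)^{2}$)
$q \left(-6 - 2\right)^{2} + M{\left(8,5 \right)} = - 35 \left(-6 - 2\right)^{2} - \left(3 - \left(7 + 8^{2}\right)^{2}\right) = - 35 \left(-8\right)^{2} - \left(3 - \left(7 + 64\right)^{2}\right) = \left(-35\right) 64 - \left(3 - 71^{2}\right) = -2240 + \left(-3 + 5041\right) = -2240 + 5038 = 2798$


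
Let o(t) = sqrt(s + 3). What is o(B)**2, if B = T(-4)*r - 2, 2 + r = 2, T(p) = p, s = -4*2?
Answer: -5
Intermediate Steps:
s = -8
r = 0 (r = -2 + 2 = 0)
B = -2 (B = -4*0 - 2 = 0 - 2 = -2)
o(t) = I*sqrt(5) (o(t) = sqrt(-8 + 3) = sqrt(-5) = I*sqrt(5))
o(B)**2 = (I*sqrt(5))**2 = -5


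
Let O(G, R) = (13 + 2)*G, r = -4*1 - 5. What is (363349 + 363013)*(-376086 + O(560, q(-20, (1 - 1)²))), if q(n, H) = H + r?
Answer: -267073138332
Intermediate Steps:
r = -9 (r = -4 - 5 = -9)
q(n, H) = -9 + H (q(n, H) = H - 9 = -9 + H)
O(G, R) = 15*G
(363349 + 363013)*(-376086 + O(560, q(-20, (1 - 1)²))) = (363349 + 363013)*(-376086 + 15*560) = 726362*(-376086 + 8400) = 726362*(-367686) = -267073138332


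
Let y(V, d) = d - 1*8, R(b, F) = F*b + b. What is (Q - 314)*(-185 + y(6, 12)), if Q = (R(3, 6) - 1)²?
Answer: -15566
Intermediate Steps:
R(b, F) = b + F*b
Q = 400 (Q = (3*(1 + 6) - 1)² = (3*7 - 1)² = (21 - 1)² = 20² = 400)
y(V, d) = -8 + d (y(V, d) = d - 8 = -8 + d)
(Q - 314)*(-185 + y(6, 12)) = (400 - 314)*(-185 + (-8 + 12)) = 86*(-185 + 4) = 86*(-181) = -15566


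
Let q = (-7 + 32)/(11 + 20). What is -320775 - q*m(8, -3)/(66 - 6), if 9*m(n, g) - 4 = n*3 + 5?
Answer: -357984955/1116 ≈ -3.2078e+5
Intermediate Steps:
m(n, g) = 1 + n/3 (m(n, g) = 4/9 + (n*3 + 5)/9 = 4/9 + (3*n + 5)/9 = 4/9 + (5 + 3*n)/9 = 4/9 + (5/9 + n/3) = 1 + n/3)
q = 25/31 ≈ 0.80645
-320775 - q*m(8, -3)/(66 - 6) = -320775 - 25*(1 + (⅓)*8)/31/(66 - 6) = -320775 - 25*(1 + 8/3)/31/60 = -320775 - (25/31)*(11/3)/60 = -320775 - 275/(93*60) = -320775 - 1*55/1116 = -320775 - 55/1116 = -357984955/1116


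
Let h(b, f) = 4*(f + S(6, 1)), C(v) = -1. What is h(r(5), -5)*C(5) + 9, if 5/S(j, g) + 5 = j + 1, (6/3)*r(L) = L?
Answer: 19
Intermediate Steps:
r(L) = L/2
S(j, g) = 5/(-4 + j) (S(j, g) = 5/(-5 + (j + 1)) = 5/(-5 + (1 + j)) = 5/(-4 + j))
h(b, f) = 10 + 4*f (h(b, f) = 4*(f + 5/(-4 + 6)) = 4*(f + 5/2) = 4*(5/2 + f) = 10 + 4*f)
h(r(5), -5)*C(5) + 9 = (10 + 4*(-5))*(-1) + 9 = (10 - 20)*(-1) + 9 = -10*(-1) + 9 = 10 + 9 = 19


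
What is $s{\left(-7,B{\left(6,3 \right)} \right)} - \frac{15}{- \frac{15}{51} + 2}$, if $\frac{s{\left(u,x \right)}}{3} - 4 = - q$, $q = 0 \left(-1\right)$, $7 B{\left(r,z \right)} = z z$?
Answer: $\frac{93}{29} \approx 3.2069$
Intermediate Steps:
$B{\left(r,z \right)} = \frac{z^{2}}{7}$ ($B{\left(r,z \right)} = \frac{z z}{7} = \frac{z^{2}}{7}$)
$q = 0$
$s{\left(u,x \right)} = 12$ ($s{\left(u,x \right)} = 12 + 3 \left(\left(-1\right) 0\right) = 12 + 3 \cdot 0 = 12 + 0 = 12$)
$s{\left(-7,B{\left(6,3 \right)} \right)} - \frac{15}{- \frac{15}{51} + 2} = 12 - \frac{15}{- \frac{15}{51} + 2} = 12 - \frac{15}{\left(-15\right) \frac{1}{51} + 2} = 12 - \frac{15}{- \frac{5}{17} + 2} = 12 - \frac{15}{\frac{29}{17}} = 12 - \frac{255}{29} = \frac{93}{29}$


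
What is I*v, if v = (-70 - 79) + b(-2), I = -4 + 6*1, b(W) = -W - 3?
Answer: -300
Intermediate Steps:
b(W) = -3 - W
I = 2 (I = -4 + 6 = 2)
v = -150 (v = (-70 - 79) + (-3 - 1*(-2)) = -149 + (-3 + 2) = -149 - 1 = -150)
I*v = 2*(-150) = -300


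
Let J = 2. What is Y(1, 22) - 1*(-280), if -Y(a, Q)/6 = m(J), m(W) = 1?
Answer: 274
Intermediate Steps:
Y(a, Q) = -6 (Y(a, Q) = -6*1 = -6)
Y(1, 22) - 1*(-280) = -6 - 1*(-280) = -6 + 280 = 274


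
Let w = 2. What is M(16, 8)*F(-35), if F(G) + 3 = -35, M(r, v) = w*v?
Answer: -608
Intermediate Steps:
M(r, v) = 2*v
F(G) = -38 (F(G) = -3 - 35 = -38)
M(16, 8)*F(-35) = (2*8)*(-38) = 16*(-38) = -608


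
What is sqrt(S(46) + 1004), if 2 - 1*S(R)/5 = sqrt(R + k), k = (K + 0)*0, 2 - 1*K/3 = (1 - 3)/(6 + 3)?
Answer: sqrt(1014 - 5*sqrt(46)) ≈ 31.306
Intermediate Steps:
K = 20/3 (K = 6 - 3*(1 - 3)/(6 + 3) = 6 - (-6)/9 = 6 - 3*(-2/9) = 6 + 2/3 = 20/3 ≈ 6.6667)
k = 0 (k = (20/3 + 0)*0 = (20/3)*0 = 0)
S(R) = 10 - 5*sqrt(R) (S(R) = 10 - 5*sqrt(R + 0) = 10 - 5*sqrt(R))
sqrt(S(46) + 1004) = sqrt((10 - 5*sqrt(46)) + 1004) = sqrt(1014 - 5*sqrt(46))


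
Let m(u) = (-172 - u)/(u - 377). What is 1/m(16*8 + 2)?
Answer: 247/302 ≈ 0.81788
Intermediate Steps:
m(u) = (-172 - u)/(-377 + u)
1/m(16*8 + 2) = 1/((-172 - (16*8 + 2))/(-377 + (16*8 + 2))) = 1/((-172 - (128 + 2))/(-377 + (128 + 2))) = 1/((-172 - 1*130)/(-377 + 130)) = 1/((-172 - 130)/(-247)) = 1/(-1/247*(-302)) = 1/(302/247) = 247/302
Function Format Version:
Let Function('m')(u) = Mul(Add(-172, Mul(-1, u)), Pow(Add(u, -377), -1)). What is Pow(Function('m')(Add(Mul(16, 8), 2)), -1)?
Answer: Rational(247, 302) ≈ 0.81788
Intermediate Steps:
Function('m')(u) = Mul(Pow(Add(-377, u), -1), Add(-172, Mul(-1, u))) (Function('m')(u) = Mul(Add(-172, Mul(-1, u)), Pow(Add(-377, u), -1)) = Mul(Pow(Add(-377, u), -1), Add(-172, Mul(-1, u))))
Pow(Function('m')(Add(Mul(16, 8), 2)), -1) = Pow(Mul(Pow(Add(-377, Add(Mul(16, 8), 2)), -1), Add(-172, Mul(-1, Add(Mul(16, 8), 2)))), -1) = Pow(Mul(Pow(Add(-377, Add(128, 2)), -1), Add(-172, Mul(-1, Add(128, 2)))), -1) = Pow(Mul(Pow(Add(-377, 130), -1), Add(-172, Mul(-1, 130))), -1) = Pow(Mul(Pow(-247, -1), Add(-172, -130)), -1) = Pow(Mul(Rational(-1, 247), -302), -1) = Pow(Rational(302, 247), -1) = Rational(247, 302)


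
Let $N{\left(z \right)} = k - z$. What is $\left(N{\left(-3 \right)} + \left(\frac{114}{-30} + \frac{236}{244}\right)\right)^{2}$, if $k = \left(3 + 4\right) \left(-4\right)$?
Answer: $\frac{72063121}{93025} \approx 774.66$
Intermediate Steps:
$k = -28$ ($k = 7 \left(-4\right) = -28$)
$N{\left(z \right)} = -28 - z$
$\left(N{\left(-3 \right)} + \left(\frac{114}{-30} + \frac{236}{244}\right)\right)^{2} = \left(\left(-28 - -3\right) + \left(\frac{114}{-30} + \frac{236}{244}\right)\right)^{2} = \left(\left(-28 + 3\right) + \left(114 \left(- \frac{1}{30}\right) + 236 \cdot \frac{1}{244}\right)\right)^{2} = \left(-25 + \left(- \frac{19}{5} + \frac{59}{61}\right)\right)^{2} = \left(-25 - \frac{864}{305}\right)^{2} = \left(- \frac{8489}{305}\right)^{2} = \frac{72063121}{93025}$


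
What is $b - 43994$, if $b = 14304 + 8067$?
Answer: $-21623$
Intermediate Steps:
$b = 22371$
$b - 43994 = 22371 - 43994 = -21623$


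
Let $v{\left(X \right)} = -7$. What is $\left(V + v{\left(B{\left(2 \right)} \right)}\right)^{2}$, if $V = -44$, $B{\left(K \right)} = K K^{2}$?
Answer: $2601$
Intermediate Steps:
$B{\left(K \right)} = K^{3}$
$\left(V + v{\left(B{\left(2 \right)} \right)}\right)^{2} = \left(-44 - 7\right)^{2} = \left(-51\right)^{2} = 2601$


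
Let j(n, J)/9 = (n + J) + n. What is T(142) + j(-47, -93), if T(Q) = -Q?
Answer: -1825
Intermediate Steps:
j(n, J) = 9*J + 18*n (j(n, J) = 9*((n + J) + n) = 9*((J + n) + n) = 9*(J + 2*n) = 9*J + 18*n)
T(142) + j(-47, -93) = -1*142 + (9*(-93) + 18*(-47)) = -142 + (-837 - 846) = -142 - 1683 = -1825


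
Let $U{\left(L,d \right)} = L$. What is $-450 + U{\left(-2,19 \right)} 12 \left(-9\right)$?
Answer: $-234$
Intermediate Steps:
$-450 + U{\left(-2,19 \right)} 12 \left(-9\right) = -450 - 2 \cdot 12 \left(-9\right) = -450 - -216 = -450 + 216 = -234$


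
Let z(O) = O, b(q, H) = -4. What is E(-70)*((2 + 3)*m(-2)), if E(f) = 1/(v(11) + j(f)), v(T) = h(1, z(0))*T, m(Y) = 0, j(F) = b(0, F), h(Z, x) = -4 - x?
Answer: 0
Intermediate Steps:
j(F) = -4
v(T) = -4*T (v(T) = (-4 - 1*0)*T = (-4 + 0)*T = -4*T)
E(f) = -1/48 (E(f) = 1/(-4*11 - 4) = 1/(-44 - 4) = 1/(-48) = -1/48)
E(-70)*((2 + 3)*m(-2)) = -(2 + 3)*0/48 = -5*0/48 = -1/48*0 = 0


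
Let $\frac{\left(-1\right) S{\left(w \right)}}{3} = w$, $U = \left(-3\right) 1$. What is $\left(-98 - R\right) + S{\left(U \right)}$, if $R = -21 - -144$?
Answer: $-212$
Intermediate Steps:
$R = 123$ ($R = -21 + 144 = 123$)
$U = -3$
$S{\left(w \right)} = - 3 w$
$\left(-98 - R\right) + S{\left(U \right)} = \left(-98 - 123\right) - -9 = \left(-98 - 123\right) + 9 = -221 + 9 = -212$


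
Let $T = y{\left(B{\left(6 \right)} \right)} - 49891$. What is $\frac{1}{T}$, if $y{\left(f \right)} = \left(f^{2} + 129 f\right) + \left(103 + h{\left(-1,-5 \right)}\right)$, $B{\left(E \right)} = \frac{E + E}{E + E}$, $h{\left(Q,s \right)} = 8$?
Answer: $- \frac{1}{49650} \approx -2.0141 \cdot 10^{-5}$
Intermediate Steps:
$B{\left(E \right)} = 1$ ($B{\left(E \right)} = \frac{2 E}{2 E} = 2 E \frac{1}{2 E} = 1$)
$y{\left(f \right)} = 111 + f^{2} + 129 f$ ($y{\left(f \right)} = \left(f^{2} + 129 f\right) + \left(103 + 8\right) = \left(f^{2} + 129 f\right) + 111 = 111 + f^{2} + 129 f$)
$T = -49650$ ($T = \left(111 + 1^{2} + 129 \cdot 1\right) - 49891 = \left(111 + 1 + 129\right) - 49891 = 241 - 49891 = -49650$)
$\frac{1}{T} = \frac{1}{-49650} = - \frac{1}{49650}$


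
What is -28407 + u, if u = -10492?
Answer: -38899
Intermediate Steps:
-28407 + u = -28407 - 10492 = -38899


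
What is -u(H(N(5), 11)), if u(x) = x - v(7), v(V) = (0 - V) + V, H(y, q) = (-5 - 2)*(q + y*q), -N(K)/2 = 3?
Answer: -385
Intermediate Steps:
N(K) = -6 (N(K) = -2*3 = -6)
H(y, q) = -7*q - 7*q*y (H(y, q) = -7*(q + q*y) = -7*q - 7*q*y)
v(V) = 0 (v(V) = -V + V = 0)
u(x) = x (u(x) = x - 1*0 = x + 0 = x)
-u(H(N(5), 11)) = -(-7)*11*(1 - 6) = -(-7)*11*(-5) = -1*385 = -385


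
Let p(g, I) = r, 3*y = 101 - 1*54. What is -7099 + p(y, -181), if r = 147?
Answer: -6952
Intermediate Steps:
y = 47/3 (y = (101 - 1*54)/3 = (101 - 54)/3 = (⅓)*47 = 47/3 ≈ 15.667)
p(g, I) = 147
-7099 + p(y, -181) = -7099 + 147 = -6952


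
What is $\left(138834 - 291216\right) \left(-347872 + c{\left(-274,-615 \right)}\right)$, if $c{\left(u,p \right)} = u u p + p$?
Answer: $7088845230714$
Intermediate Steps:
$c{\left(u,p \right)} = p + p u^{2}$ ($c{\left(u,p \right)} = u^{2} p + p = p u^{2} + p = p + p u^{2}$)
$\left(138834 - 291216\right) \left(-347872 + c{\left(-274,-615 \right)}\right) = \left(138834 - 291216\right) \left(-347872 - 615 \left(1 + \left(-274\right)^{2}\right)\right) = - 152382 \left(-347872 - 615 \left(1 + 75076\right)\right) = - 152382 \left(-347872 - 46172355\right) = \left(-152382\right) \left(-46520227\right) = 7088845230714$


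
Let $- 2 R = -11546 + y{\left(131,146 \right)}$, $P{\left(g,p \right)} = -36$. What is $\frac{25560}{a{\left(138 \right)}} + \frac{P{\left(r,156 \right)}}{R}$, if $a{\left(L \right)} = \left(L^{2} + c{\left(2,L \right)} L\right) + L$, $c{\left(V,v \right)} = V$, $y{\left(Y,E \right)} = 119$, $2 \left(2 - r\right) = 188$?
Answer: $\frac{5382836}{4117529} \approx 1.3073$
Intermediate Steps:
$r = -92$ ($r = 2 - 94 = -92$)
$R = \frac{11427}{2}$ ($R = - \frac{-11546 + 119}{2} = \left(- \frac{1}{2}\right) \left(-11427\right) = \frac{11427}{2} \approx 5713.5$)
$a{\left(L \right)} = L^{2} + 3 L$ ($a{\left(L \right)} = \left(L^{2} + 2 L\right) + L = L^{2} + 3 L$)
$\frac{25560}{a{\left(138 \right)}} + \frac{P{\left(r,156 \right)}}{R} = \frac{25560}{138 \left(3 + 138\right)} - \frac{36}{\frac{11427}{2}} = \frac{25560}{138 \cdot 141} - \frac{24}{3809} = \frac{25560}{19458} - \frac{24}{3809} = 25560 \cdot \frac{1}{19458} - \frac{24}{3809} = \frac{1420}{1081} - \frac{24}{3809} = \frac{5382836}{4117529}$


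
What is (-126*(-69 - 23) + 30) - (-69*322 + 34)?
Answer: 33806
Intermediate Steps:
(-126*(-69 - 23) + 30) - (-69*322 + 34) = (-126*(-92) + 30) - (-22218 + 34) = (11592 + 30) - 1*(-22184) = 11622 + 22184 = 33806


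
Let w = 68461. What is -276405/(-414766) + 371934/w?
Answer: 173188540149/28395295126 ≈ 6.0992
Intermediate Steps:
-276405/(-414766) + 371934/w = -276405/(-414766) + 371934/68461 = -276405*(-1/414766) + 371934*(1/68461) = 276405/414766 + 371934/68461 = 173188540149/28395295126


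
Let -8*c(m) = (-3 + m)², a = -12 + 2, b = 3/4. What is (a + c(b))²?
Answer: 1852321/16384 ≈ 113.06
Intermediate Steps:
b = ¾ (b = 3*(¼) = ¾ ≈ 0.75000)
a = -10
c(m) = -(-3 + m)²/8
(a + c(b))² = (-10 - (-3 + ¾)²/8)² = (-10 - (-9/4)²/8)² = (-10 - ⅛*81/16)² = (-10 - 81/128)² = (-1361/128)² = 1852321/16384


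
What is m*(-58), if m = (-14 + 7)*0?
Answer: 0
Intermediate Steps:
m = 0 (m = -7*0 = 0)
m*(-58) = 0*(-58) = 0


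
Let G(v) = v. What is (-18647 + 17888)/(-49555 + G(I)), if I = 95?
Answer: 759/49460 ≈ 0.015346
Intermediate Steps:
(-18647 + 17888)/(-49555 + G(I)) = (-18647 + 17888)/(-49555 + 95) = -759/(-49460) = -759*(-1/49460) = 759/49460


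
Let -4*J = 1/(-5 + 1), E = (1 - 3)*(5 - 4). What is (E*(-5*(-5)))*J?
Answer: -25/8 ≈ -3.1250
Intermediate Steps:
E = -2 (E = -2*1 = -2)
J = 1/16 (J = -1/(4*(-5 + 1)) = -¼/(-4) = -¼*(-¼) = 1/16 ≈ 0.062500)
(E*(-5*(-5)))*J = -(-10)*(-5)*(1/16) = -2*25*(1/16) = -50*1/16 = -25/8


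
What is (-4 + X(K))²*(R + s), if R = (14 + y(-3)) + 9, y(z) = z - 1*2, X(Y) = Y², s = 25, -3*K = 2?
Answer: 44032/81 ≈ 543.60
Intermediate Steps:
K = -⅔ (K = -⅓*2 = -⅔ ≈ -0.66667)
y(z) = -2 + z (y(z) = z - 2 = -2 + z)
R = 18 (R = (14 + (-2 - 3)) + 9 = (14 - 5) + 9 = 9 + 9 = 18)
(-4 + X(K))²*(R + s) = (-4 + (-⅔)²)²*(18 + 25) = (-4 + 4/9)²*43 = (-32/9)²*43 = (1024/81)*43 = 44032/81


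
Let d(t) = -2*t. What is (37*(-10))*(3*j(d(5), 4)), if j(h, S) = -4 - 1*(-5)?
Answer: -1110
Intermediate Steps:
j(h, S) = 1 (j(h, S) = -4 + 5 = 1)
(37*(-10))*(3*j(d(5), 4)) = (37*(-10))*(3*1) = -370*3 = -1110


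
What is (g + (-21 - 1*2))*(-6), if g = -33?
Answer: 336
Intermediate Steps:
(g + (-21 - 1*2))*(-6) = (-33 + (-21 - 1*2))*(-6) = (-33 + (-21 - 2))*(-6) = (-33 - 23)*(-6) = -56*(-6) = 336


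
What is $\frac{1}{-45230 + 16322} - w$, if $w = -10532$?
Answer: $\frac{304459055}{28908} \approx 10532.0$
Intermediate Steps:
$\frac{1}{-45230 + 16322} - w = \frac{1}{-45230 + 16322} - -10532 = \frac{1}{-28908} + 10532 = - \frac{1}{28908} + 10532 = \frac{304459055}{28908}$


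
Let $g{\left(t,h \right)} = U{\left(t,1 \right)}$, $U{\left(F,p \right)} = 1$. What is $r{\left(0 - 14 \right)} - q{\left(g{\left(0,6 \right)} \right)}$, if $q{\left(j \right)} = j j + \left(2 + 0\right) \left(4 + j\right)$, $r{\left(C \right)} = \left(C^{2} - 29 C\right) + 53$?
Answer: $644$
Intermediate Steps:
$g{\left(t,h \right)} = 1$
$r{\left(C \right)} = 53 + C^{2} - 29 C$
$q{\left(j \right)} = 8 + j^{2} + 2 j$ ($q{\left(j \right)} = j^{2} + 2 \left(4 + j\right) = j^{2} + \left(8 + 2 j\right) = 8 + j^{2} + 2 j$)
$r{\left(0 - 14 \right)} - q{\left(g{\left(0,6 \right)} \right)} = \left(53 + \left(0 - 14\right)^{2} - 29 \left(0 - 14\right)\right) - \left(8 + 1^{2} + 2 \cdot 1\right) = \left(53 + \left(0 - 14\right)^{2} - 29 \left(0 - 14\right)\right) - \left(8 + 1 + 2\right) = \left(53 + \left(-14\right)^{2} - -406\right) - 11 = \left(53 + 196 + 406\right) - 11 = 655 - 11 = 644$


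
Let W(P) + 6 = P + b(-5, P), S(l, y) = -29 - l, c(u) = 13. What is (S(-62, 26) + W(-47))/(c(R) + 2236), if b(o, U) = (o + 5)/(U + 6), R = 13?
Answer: -20/2249 ≈ -0.0088928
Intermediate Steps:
b(o, U) = (5 + o)/(6 + U)
W(P) = -6 + P (W(P) = -6 + (P + (5 - 5)/(6 + P)) = -6 + (P + 0/(6 + P)) = -6 + (P + 0) = -6 + P)
(S(-62, 26) + W(-47))/(c(R) + 2236) = ((-29 - 1*(-62)) + (-6 - 47))/(13 + 2236) = ((-29 + 62) - 53)/2249 = (33 - 53)*(1/2249) = -20*1/2249 = -20/2249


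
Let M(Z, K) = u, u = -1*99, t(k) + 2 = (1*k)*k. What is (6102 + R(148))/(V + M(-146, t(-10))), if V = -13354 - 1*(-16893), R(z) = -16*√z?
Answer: 3051/1720 - 2*√37/215 ≈ 1.7173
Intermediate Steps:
t(k) = -2 + k² (t(k) = -2 + (1*k)*k = -2 + k*k = -2 + k²)
V = 3539 (V = -13354 + 16893 = 3539)
u = -99
M(Z, K) = -99
(6102 + R(148))/(V + M(-146, t(-10))) = (6102 - 32*√37)/(3539 - 99) = (6102 - 32*√37)/3440 = (6102 - 32*√37)*(1/3440) = 3051/1720 - 2*√37/215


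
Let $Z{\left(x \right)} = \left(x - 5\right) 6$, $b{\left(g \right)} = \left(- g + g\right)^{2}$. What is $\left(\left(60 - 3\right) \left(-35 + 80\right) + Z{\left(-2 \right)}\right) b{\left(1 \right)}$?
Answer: $0$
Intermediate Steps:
$b{\left(g \right)} = 0$ ($b{\left(g \right)} = 0^{2} = 0$)
$Z{\left(x \right)} = -30 + 6 x$ ($Z{\left(x \right)} = \left(-5 + x\right) 6 = -30 + 6 x$)
$\left(\left(60 - 3\right) \left(-35 + 80\right) + Z{\left(-2 \right)}\right) b{\left(1 \right)} = \left(\left(60 - 3\right) \left(-35 + 80\right) + \left(-30 + 6 \left(-2\right)\right)\right) 0 = \left(57 \cdot 45 - 42\right) 0 = \left(2565 - 42\right) 0 = 2523 \cdot 0 = 0$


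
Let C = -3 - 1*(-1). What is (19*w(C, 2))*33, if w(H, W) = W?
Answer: 1254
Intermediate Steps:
C = -2 (C = -3 + 1 = -2)
(19*w(C, 2))*33 = (19*2)*33 = 38*33 = 1254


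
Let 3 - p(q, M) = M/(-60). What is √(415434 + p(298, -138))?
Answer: √41543470/10 ≈ 644.54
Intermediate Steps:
p(q, M) = 3 + M/60 (p(q, M) = 3 - M/(-60) = 3 - M*(-1)/60 = 3 - (-1)*M/60 = 3 + M/60)
√(415434 + p(298, -138)) = √(415434 + (3 + (1/60)*(-138))) = √(415434 + (3 - 23/10)) = √(415434 + 7/10) = √(4154347/10) = √41543470/10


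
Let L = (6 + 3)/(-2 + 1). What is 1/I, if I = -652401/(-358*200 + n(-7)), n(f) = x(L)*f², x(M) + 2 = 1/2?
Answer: 143347/1304802 ≈ 0.10986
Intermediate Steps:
L = -9 (L = 9/(-1) = 9*(-1) = -9)
x(M) = -3/2 (x(M) = -2 + 1/2 = -2 + ½ = -3/2)
n(f) = -3*f²/2
I = 1304802/143347 (I = -652401/(-358*200 - 3/2*(-7)²) = -652401/(-71600 - 3/2*49) = -652401/(-71600 - 147/2) = -652401/(-143347/2) = -652401*(-2/143347) = 1304802/143347 ≈ 9.1024)
1/I = 1/(1304802/143347) = 143347/1304802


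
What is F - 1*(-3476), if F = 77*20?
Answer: 5016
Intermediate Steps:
F = 1540
F - 1*(-3476) = 1540 - 1*(-3476) = 1540 + 3476 = 5016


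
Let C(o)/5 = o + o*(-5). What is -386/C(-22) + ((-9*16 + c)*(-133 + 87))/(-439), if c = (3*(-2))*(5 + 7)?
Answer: -2270647/96580 ≈ -23.511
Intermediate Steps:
C(o) = -20*o (C(o) = 5*(o + o*(-5)) = 5*(o - 5*o) = 5*(-4*o) = -20*o)
c = -72 (c = -6*12 = -72)
-386/C(-22) + ((-9*16 + c)*(-133 + 87))/(-439) = -386/((-20*(-22))) + ((-9*16 - 72)*(-133 + 87))/(-439) = -386/440 + ((-144 - 72)*(-46))*(-1/439) = -386*1/440 - 216*(-46)*(-1/439) = -193/220 + 9936*(-1/439) = -193/220 - 9936/439 = -2270647/96580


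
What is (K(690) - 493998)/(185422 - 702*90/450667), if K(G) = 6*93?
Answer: -111188562240/41781756647 ≈ -2.6612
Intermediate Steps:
K(G) = 558
(K(690) - 493998)/(185422 - 702*90/450667) = (558 - 493998)/(185422 - 702*90/450667) = -493440/(185422 - 63180*1/450667) = -493440/(185422 - 63180/450667) = -493440/83563513294/450667 = -493440*450667/83563513294 = -111188562240/41781756647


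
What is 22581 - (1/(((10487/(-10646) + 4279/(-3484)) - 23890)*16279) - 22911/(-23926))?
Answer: 556692704637764404674241/24654192149955354522 ≈ 22580.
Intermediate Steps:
22581 - (1/(((10487/(-10646) + 4279/(-3484)) - 23890)*16279) - 22911/(-23926)) = 22581 - ((1/16279)/((10487*(-1/10646) + 4279*(-1/3484)) - 23890) - 22911*(-1/23926)) = 22581 - ((1/16279)/((-10487/10646 - 4279/3484) - 23890) + 3273/3418) = 22581 - ((1/16279)/(-41045471/18545332 - 23890) + 3273/3418) = 22581 - ((1/16279)/(-443089026951/18545332) + 3273/3418) = 22581 - (-18545332/443089026951*1/16279 + 3273/3418) = 22581 - (-18545332/7213046269735329 + 3273/3418) = 22581 - 1*23608300377455787041/24654192149955354522 = 22581 - 23608300377455787041/24654192149955354522 = 556692704637764404674241/24654192149955354522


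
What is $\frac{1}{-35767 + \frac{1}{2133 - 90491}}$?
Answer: $- \frac{88358}{3160300587} \approx -2.7959 \cdot 10^{-5}$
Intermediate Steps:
$\frac{1}{-35767 + \frac{1}{2133 - 90491}} = \frac{1}{-35767 + \frac{1}{-88358}} = \frac{1}{-35767 - \frac{1}{88358}} = \frac{1}{- \frac{3160300587}{88358}} = - \frac{88358}{3160300587}$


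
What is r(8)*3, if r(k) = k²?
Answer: 192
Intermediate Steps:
r(8)*3 = 8²*3 = 64*3 = 192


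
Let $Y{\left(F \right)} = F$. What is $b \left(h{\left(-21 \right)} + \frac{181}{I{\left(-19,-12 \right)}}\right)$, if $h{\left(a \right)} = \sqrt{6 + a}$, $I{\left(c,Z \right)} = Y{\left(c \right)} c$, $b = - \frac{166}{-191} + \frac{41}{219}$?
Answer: $\frac{7997485}{15100269} + \frac{44185 i \sqrt{15}}{41829} \approx 0.52962 + 4.0911 i$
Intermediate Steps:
$b = \frac{44185}{41829}$ ($b = \left(-166\right) \left(- \frac{1}{191}\right) + 41 \cdot \frac{1}{219} = \frac{166}{191} + \frac{41}{219} = \frac{44185}{41829} \approx 1.0563$)
$I{\left(c,Z \right)} = c^{2}$ ($I{\left(c,Z \right)} = c c = c^{2}$)
$b \left(h{\left(-21 \right)} + \frac{181}{I{\left(-19,-12 \right)}}\right) = \frac{44185 \left(\sqrt{6 - 21} + \frac{181}{\left(-19\right)^{2}}\right)}{41829} = \frac{44185 \left(\sqrt{-15} + \frac{181}{361}\right)}{41829} = \frac{44185 \left(i \sqrt{15} + 181 \cdot \frac{1}{361}\right)}{41829} = \frac{44185 \left(i \sqrt{15} + \frac{181}{361}\right)}{41829} = \frac{44185 \left(\frac{181}{361} + i \sqrt{15}\right)}{41829} = \frac{7997485}{15100269} + \frac{44185 i \sqrt{15}}{41829}$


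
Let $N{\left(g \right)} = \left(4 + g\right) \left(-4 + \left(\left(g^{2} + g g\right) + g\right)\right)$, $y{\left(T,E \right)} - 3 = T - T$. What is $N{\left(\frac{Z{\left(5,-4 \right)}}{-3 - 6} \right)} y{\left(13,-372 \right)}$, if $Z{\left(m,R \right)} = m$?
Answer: $- \frac{9889}{243} \approx -40.695$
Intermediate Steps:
$y{\left(T,E \right)} = 3$ ($y{\left(T,E \right)} = 3 + \left(T - T\right) = 3 + 0 = 3$)
$N{\left(g \right)} = \left(4 + g\right) \left(-4 + g + 2 g^{2}\right)$ ($N{\left(g \right)} = \left(4 + g\right) \left(-4 + \left(\left(g^{2} + g^{2}\right) + g\right)\right) = \left(4 + g\right) \left(-4 + \left(2 g^{2} + g\right)\right) = \left(4 + g\right) \left(-4 + \left(g + 2 g^{2}\right)\right) = \left(4 + g\right) \left(-4 + g + 2 g^{2}\right)$)
$N{\left(\frac{Z{\left(5,-4 \right)}}{-3 - 6} \right)} y{\left(13,-372 \right)} = \left(-16 + 2 \left(\frac{1}{-3 - 6} \cdot 5\right)^{3} + 9 \left(\frac{1}{-3 - 6} \cdot 5\right)^{2}\right) 3 = \left(-16 + 2 \left(\frac{1}{-9} \cdot 5\right)^{3} + 9 \left(\frac{1}{-9} \cdot 5\right)^{2}\right) 3 = \left(-16 + 2 \left(\left(- \frac{1}{9}\right) 5\right)^{3} + 9 \left(\left(- \frac{1}{9}\right) 5\right)^{2}\right) 3 = \left(-16 + 2 \left(- \frac{5}{9}\right)^{3} + 9 \left(- \frac{5}{9}\right)^{2}\right) 3 = \left(-16 + 2 \left(- \frac{125}{729}\right) + 9 \cdot \frac{25}{81}\right) 3 = \left(-16 - \frac{250}{729} + \frac{25}{9}\right) 3 = \left(- \frac{9889}{729}\right) 3 = - \frac{9889}{243}$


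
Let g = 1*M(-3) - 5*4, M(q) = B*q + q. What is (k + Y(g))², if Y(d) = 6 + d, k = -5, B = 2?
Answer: 784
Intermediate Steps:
M(q) = 3*q (M(q) = 2*q + q = 3*q)
g = -29 (g = 1*(3*(-3)) - 5*4 = 1*(-9) - 20 = -9 - 20 = -29)
(k + Y(g))² = (-5 + (6 - 29))² = (-5 - 23)² = (-28)² = 784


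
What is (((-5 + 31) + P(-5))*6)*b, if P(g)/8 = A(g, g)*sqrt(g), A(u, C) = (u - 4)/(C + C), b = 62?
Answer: 9672 + 13392*I*sqrt(5)/5 ≈ 9672.0 + 5989.1*I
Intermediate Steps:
A(u, C) = (-4 + u)/(2*C) (A(u, C) = (-4 + u)/((2*C)) = (-4 + u)*(1/(2*C)) = (-4 + u)/(2*C))
P(g) = 4*(-4 + g)/sqrt(g) (P(g) = 8*(((-4 + g)/(2*g))*sqrt(g)) = 8*((-4 + g)/(2*sqrt(g))) = 4*(-4 + g)/sqrt(g))
(((-5 + 31) + P(-5))*6)*b = (((-5 + 31) + 4*(-4 - 5)/sqrt(-5))*6)*62 = ((26 + 4*(-I*sqrt(5)/5)*(-9))*6)*62 = ((26 + 36*I*sqrt(5)/5)*6)*62 = (156 + 216*I*sqrt(5)/5)*62 = 9672 + 13392*I*sqrt(5)/5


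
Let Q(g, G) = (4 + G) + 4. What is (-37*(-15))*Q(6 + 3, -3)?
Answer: 2775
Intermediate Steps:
Q(g, G) = 8 + G
(-37*(-15))*Q(6 + 3, -3) = (-37*(-15))*(8 - 3) = 555*5 = 2775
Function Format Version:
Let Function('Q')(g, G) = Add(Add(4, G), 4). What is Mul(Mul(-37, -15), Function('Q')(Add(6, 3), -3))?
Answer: 2775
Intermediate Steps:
Function('Q')(g, G) = Add(8, G)
Mul(Mul(-37, -15), Function('Q')(Add(6, 3), -3)) = Mul(Mul(-37, -15), Add(8, -3)) = Mul(555, 5) = 2775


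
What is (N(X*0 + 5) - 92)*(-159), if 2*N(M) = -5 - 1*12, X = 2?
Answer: 31959/2 ≈ 15980.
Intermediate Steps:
N(M) = -17/2 (N(M) = (-5 - 1*12)/2 = (-5 - 12)/2 = (1/2)*(-17) = -17/2)
(N(X*0 + 5) - 92)*(-159) = (-17/2 - 92)*(-159) = -201/2*(-159) = 31959/2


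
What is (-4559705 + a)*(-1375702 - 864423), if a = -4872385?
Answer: 21129060611250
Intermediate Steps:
(-4559705 + a)*(-1375702 - 864423) = (-4559705 - 4872385)*(-1375702 - 864423) = -9432090*(-2240125) = 21129060611250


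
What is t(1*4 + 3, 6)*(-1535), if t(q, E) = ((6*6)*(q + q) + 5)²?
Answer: -397689335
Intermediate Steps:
t(q, E) = (5 + 72*q)² (t(q, E) = (36*(2*q) + 5)² = (72*q + 5)² = (5 + 72*q)²)
t(1*4 + 3, 6)*(-1535) = (5 + 72*(1*4 + 3))²*(-1535) = (5 + 72*(4 + 3))²*(-1535) = (5 + 72*7)²*(-1535) = (5 + 504)²*(-1535) = 509²*(-1535) = 259081*(-1535) = -397689335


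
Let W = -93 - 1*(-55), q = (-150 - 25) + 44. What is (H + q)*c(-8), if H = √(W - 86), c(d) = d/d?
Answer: -131 + 2*I*√31 ≈ -131.0 + 11.136*I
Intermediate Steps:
q = -131 (q = -175 + 44 = -131)
W = -38 (W = -93 + 55 = -38)
c(d) = 1
H = 2*I*√31 (H = √(-38 - 86) = √(-124) = 2*I*√31 ≈ 11.136*I)
(H + q)*c(-8) = (2*I*√31 - 131)*1 = (-131 + 2*I*√31)*1 = -131 + 2*I*√31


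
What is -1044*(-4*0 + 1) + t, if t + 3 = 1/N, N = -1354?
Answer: -1417639/1354 ≈ -1047.0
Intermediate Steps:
t = -4063/1354 (t = -3 + 1/(-1354) = -3 - 1/1354 = -4063/1354 ≈ -3.0007)
-1044*(-4*0 + 1) + t = -1044*(-4*0 + 1) - 4063/1354 = -1044*(0 + 1) - 4063/1354 = -1044 - 4063/1354 = -1417639/1354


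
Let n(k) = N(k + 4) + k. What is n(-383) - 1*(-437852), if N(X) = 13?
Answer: 437482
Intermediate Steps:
n(k) = 13 + k
n(-383) - 1*(-437852) = (13 - 383) - 1*(-437852) = -370 + 437852 = 437482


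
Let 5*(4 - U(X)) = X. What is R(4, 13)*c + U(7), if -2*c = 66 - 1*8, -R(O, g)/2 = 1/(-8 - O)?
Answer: -67/30 ≈ -2.2333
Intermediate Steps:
R(O, g) = -2/(-8 - O)
U(X) = 4 - X/5
c = -29 (c = -(66 - 1*8)/2 = -(66 - 8)/2 = -1/2*58 = -29)
R(4, 13)*c + U(7) = (2/(8 + 4))*(-29) + (4 - 1/5*7) = (2/12)*(-29) + (4 - 7/5) = (2*(1/12))*(-29) + 13/5 = (1/6)*(-29) + 13/5 = -29/6 + 13/5 = -67/30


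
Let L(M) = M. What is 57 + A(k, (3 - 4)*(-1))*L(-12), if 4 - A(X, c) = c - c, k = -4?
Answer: 9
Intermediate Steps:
A(X, c) = 4 (A(X, c) = 4 - (c - c) = 4 - 1*0 = 4 + 0 = 4)
57 + A(k, (3 - 4)*(-1))*L(-12) = 57 + 4*(-12) = 57 - 48 = 9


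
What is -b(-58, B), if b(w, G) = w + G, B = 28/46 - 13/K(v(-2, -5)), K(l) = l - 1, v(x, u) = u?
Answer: 7621/138 ≈ 55.225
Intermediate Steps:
K(l) = -1 + l
B = 383/138 (B = 28/46 - 13/(-1 - 5) = 28*(1/46) - 13/(-6) = 14/23 - 13*(-1/6) = 14/23 + 13/6 = 383/138 ≈ 2.7754)
b(w, G) = G + w
-b(-58, B) = -(383/138 - 58) = -1*(-7621/138) = 7621/138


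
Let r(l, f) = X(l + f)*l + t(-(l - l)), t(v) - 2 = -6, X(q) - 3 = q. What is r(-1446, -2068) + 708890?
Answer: 5785792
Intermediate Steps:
X(q) = 3 + q
t(v) = -4 (t(v) = 2 - 6 = -4)
r(l, f) = -4 + l*(3 + f + l) (r(l, f) = (3 + (l + f))*l - 4 = (3 + (f + l))*l - 4 = (3 + f + l)*l - 4 = l*(3 + f + l) - 4 = -4 + l*(3 + f + l))
r(-1446, -2068) + 708890 = (-4 - 1446*(3 - 2068 - 1446)) + 708890 = (-4 - 1446*(-3511)) + 708890 = (-4 + 5076906) + 708890 = 5076902 + 708890 = 5785792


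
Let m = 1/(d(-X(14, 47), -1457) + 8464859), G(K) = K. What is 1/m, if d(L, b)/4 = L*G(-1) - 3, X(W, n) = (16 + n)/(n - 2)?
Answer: 42324263/5 ≈ 8.4648e+6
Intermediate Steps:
X(W, n) = (16 + n)/(-2 + n)
d(L, b) = -12 - 4*L (d(L, b) = 4*(L*(-1) - 3) = 4*(-L - 3) = 4*(-3 - L) = -12 - 4*L)
m = 5/42324263 (m = 1/((-12 - (-4)*(16 + 47)/(-2 + 47)) + 8464859) = 1/((-12 - (-4)*63/45) + 8464859) = 1/((-12 - (-4)*(1/45)*63) + 8464859) = 1/((-12 - (-4)*7/5) + 8464859) = 1/((-12 - 4*(-7/5)) + 8464859) = 1/((-12 + 28/5) + 8464859) = 1/(-32/5 + 8464859) = 1/(42324263/5) = 5/42324263 ≈ 1.1814e-7)
1/m = 1/(5/42324263) = 42324263/5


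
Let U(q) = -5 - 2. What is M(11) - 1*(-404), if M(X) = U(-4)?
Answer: 397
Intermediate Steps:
U(q) = -7
M(X) = -7
M(11) - 1*(-404) = -7 - 1*(-404) = -7 + 404 = 397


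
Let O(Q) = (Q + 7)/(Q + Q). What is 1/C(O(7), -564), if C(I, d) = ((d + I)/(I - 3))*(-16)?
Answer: -1/4504 ≈ -0.00022202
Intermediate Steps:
O(Q) = (7 + Q)/(2*Q) (O(Q) = (7 + Q)/((2*Q)) = (7 + Q)*(1/(2*Q)) = (7 + Q)/(2*Q))
C(I, d) = -16*(I + d)/(-3 + I) (C(I, d) = ((I + d)/(-3 + I))*(-16) = -16*(I + d)/(-3 + I))
1/C(O(7), -564) = 1/(16*(-(7 + 7)/(2*7) - 1*(-564))/(-3 + (½)*(7 + 7)/7)) = 1/(16*(-14/(2*7) + 564)/(-3 + (½)*(⅐)*14)) = 1/(16*(-1*1 + 564)/(-3 + 1)) = 1/(16*(-1 + 564)/(-2)) = 1/(16*(-½)*563) = 1/(-4504) = -1/4504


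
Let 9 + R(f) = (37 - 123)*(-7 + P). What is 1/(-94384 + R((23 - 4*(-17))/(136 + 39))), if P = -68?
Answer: -1/87943 ≈ -1.1371e-5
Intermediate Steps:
R(f) = 6441 (R(f) = -9 + (37 - 123)*(-7 - 68) = -9 - 86*(-75) = -9 + 6450 = 6441)
1/(-94384 + R((23 - 4*(-17))/(136 + 39))) = 1/(-94384 + 6441) = 1/(-87943) = -1/87943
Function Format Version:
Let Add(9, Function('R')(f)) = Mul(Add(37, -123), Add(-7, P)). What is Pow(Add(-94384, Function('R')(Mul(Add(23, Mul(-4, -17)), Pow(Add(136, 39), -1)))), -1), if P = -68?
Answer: Rational(-1, 87943) ≈ -1.1371e-5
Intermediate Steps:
Function('R')(f) = 6441 (Function('R')(f) = Add(-9, Mul(Add(37, -123), Add(-7, -68))) = Add(-9, Mul(-86, -75)) = Add(-9, 6450) = 6441)
Pow(Add(-94384, Function('R')(Mul(Add(23, Mul(-4, -17)), Pow(Add(136, 39), -1)))), -1) = Pow(Add(-94384, 6441), -1) = Pow(-87943, -1) = Rational(-1, 87943)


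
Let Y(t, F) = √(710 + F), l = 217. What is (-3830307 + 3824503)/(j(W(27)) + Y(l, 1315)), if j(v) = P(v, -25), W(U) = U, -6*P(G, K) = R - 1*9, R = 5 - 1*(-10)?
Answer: -1451/11 ≈ -131.91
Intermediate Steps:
R = 15 (R = 5 + 10 = 15)
P(G, K) = -1 (P(G, K) = -(15 - 1*9)/6 = -(15 - 9)/6 = -⅙*6 = -1)
j(v) = -1
(-3830307 + 3824503)/(j(W(27)) + Y(l, 1315)) = (-3830307 + 3824503)/(-1 + √(710 + 1315)) = -5804/(-1 + √2025) = -5804/(-1 + 45) = -5804/44 = -5804*1/44 = -1451/11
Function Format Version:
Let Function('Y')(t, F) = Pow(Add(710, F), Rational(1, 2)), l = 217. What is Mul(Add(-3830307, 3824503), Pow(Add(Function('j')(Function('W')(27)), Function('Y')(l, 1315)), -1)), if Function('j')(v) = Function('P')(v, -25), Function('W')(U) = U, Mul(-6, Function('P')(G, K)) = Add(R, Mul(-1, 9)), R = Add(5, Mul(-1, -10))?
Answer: Rational(-1451, 11) ≈ -131.91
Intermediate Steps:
R = 15 (R = Add(5, 10) = 15)
Function('P')(G, K) = -1 (Function('P')(G, K) = Mul(Rational(-1, 6), Add(15, Mul(-1, 9))) = Mul(Rational(-1, 6), Add(15, -9)) = Mul(Rational(-1, 6), 6) = -1)
Function('j')(v) = -1
Mul(Add(-3830307, 3824503), Pow(Add(Function('j')(Function('W')(27)), Function('Y')(l, 1315)), -1)) = Mul(Add(-3830307, 3824503), Pow(Add(-1, Pow(Add(710, 1315), Rational(1, 2))), -1)) = Mul(-5804, Pow(Add(-1, Pow(2025, Rational(1, 2))), -1)) = Mul(-5804, Pow(Add(-1, 45), -1)) = Mul(-5804, Pow(44, -1)) = Mul(-5804, Rational(1, 44)) = Rational(-1451, 11)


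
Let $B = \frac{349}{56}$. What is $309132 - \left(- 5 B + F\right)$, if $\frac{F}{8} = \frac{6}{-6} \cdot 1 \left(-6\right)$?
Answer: $\frac{17310449}{56} \approx 3.0912 \cdot 10^{5}$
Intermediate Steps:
$F = 48$ ($F = 8 \frac{6}{-6} \cdot 1 \left(-6\right) = 8 \cdot 6 \left(- \frac{1}{6}\right) 1 \left(-6\right) = 8 \left(-1\right) 1 \left(-6\right) = 8 \left(\left(-1\right) \left(-6\right)\right) = 8 \cdot 6 = 48$)
$B = \frac{349}{56}$ ($B = 349 \cdot \frac{1}{56} = \frac{349}{56} \approx 6.2321$)
$309132 - \left(- 5 B + F\right) = 309132 - \left(\left(-5\right) \frac{349}{56} + 48\right) = 309132 - \left(- \frac{1745}{56} + 48\right) = 309132 - \frac{943}{56} = \frac{17310449}{56}$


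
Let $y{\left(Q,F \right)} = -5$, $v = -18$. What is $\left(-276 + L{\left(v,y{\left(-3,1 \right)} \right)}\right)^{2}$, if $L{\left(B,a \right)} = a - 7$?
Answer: $82944$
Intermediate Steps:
$L{\left(B,a \right)} = -7 + a$
$\left(-276 + L{\left(v,y{\left(-3,1 \right)} \right)}\right)^{2} = \left(-276 - 12\right)^{2} = \left(-288\right)^{2} = 82944$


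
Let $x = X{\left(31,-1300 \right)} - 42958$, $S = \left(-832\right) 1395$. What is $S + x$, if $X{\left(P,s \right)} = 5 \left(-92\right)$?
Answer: $-1204058$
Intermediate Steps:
$X{\left(P,s \right)} = -460$
$S = -1160640$
$x = -43418$ ($x = -460 - 42958 = -43418$)
$S + x = -1160640 - 43418 = -1204058$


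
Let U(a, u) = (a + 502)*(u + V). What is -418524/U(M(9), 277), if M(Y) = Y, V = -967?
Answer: 69754/58765 ≈ 1.1870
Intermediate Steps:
U(a, u) = (-967 + u)*(502 + a) (U(a, u) = (a + 502)*(u - 967) = (502 + a)*(-967 + u) = (-967 + u)*(502 + a))
-418524/U(M(9), 277) = -418524/(-485434 - 967*9 + 502*277 + 9*277) = -418524/(-485434 - 8703 + 139054 + 2493) = -418524/(-352590) = -418524*(-1/352590) = 69754/58765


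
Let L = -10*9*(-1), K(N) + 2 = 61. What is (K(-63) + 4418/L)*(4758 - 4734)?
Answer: 38912/15 ≈ 2594.1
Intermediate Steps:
K(N) = 59 (K(N) = -2 + 61 = 59)
L = 90 (L = -90*(-1) = 90)
(K(-63) + 4418/L)*(4758 - 4734) = (59 + 4418/90)*(4758 - 4734) = (59 + 4418*(1/90))*24 = (59 + 2209/45)*24 = (4864/45)*24 = 38912/15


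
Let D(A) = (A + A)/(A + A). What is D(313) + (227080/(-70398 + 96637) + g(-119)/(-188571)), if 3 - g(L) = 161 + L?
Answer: 15923213490/1649304823 ≈ 9.6545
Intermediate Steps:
D(A) = 1 (D(A) = (2*A)/((2*A)) = (2*A)*(1/(2*A)) = 1)
g(L) = -158 - L (g(L) = 3 - (161 + L) = 3 + (-161 - L) = -158 - L)
D(313) + (227080/(-70398 + 96637) + g(-119)/(-188571)) = 1 + (227080/(-70398 + 96637) + (-158 - 1*(-119))/(-188571)) = 1 + (227080/26239 + (-158 + 119)*(-1/188571)) = 1 + (227080*(1/26239) - 39*(-1/188571)) = 1 + (227080/26239 + 13/62857) = 1 + 14273908667/1649304823 = 15923213490/1649304823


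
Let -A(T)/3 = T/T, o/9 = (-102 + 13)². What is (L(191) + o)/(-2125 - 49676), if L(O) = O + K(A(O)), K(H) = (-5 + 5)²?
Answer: -71480/51801 ≈ -1.3799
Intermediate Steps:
o = 71289 (o = 9*(-102 + 13)² = 9*(-89)² = 9*7921 = 71289)
A(T) = -3 (A(T) = -3*T/T = -3*1 = -3)
K(H) = 0 (K(H) = 0² = 0)
L(O) = O (L(O) = O + 0 = O)
(L(191) + o)/(-2125 - 49676) = (191 + 71289)/(-2125 - 49676) = 71480/(-51801) = 71480*(-1/51801) = -71480/51801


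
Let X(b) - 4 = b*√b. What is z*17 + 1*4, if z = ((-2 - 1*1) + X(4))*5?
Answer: 769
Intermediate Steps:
X(b) = 4 + b^(3/2) (X(b) = 4 + b*√b = 4 + b^(3/2))
z = 45 (z = ((-2 - 1*1) + (4 + 4^(3/2)))*5 = ((-2 - 1) + (4 + 8))*5 = (-3 + 12)*5 = 9*5 = 45)
z*17 + 1*4 = 45*17 + 1*4 = 765 + 4 = 769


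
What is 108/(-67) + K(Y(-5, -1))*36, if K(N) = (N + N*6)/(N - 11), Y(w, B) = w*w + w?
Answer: 37412/67 ≈ 558.39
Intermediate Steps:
Y(w, B) = w + w² (Y(w, B) = w² + w = w + w²)
K(N) = 7*N/(-11 + N) (K(N) = (N + 6*N)/(-11 + N) = (7*N)/(-11 + N) = 7*N/(-11 + N))
108/(-67) + K(Y(-5, -1))*36 = 108/(-67) + (7*(-5*(1 - 5))/(-11 - 5*(1 - 5)))*36 = 108*(-1/67) + (7*(-5*(-4))/(-11 - 5*(-4)))*36 = -108/67 + (7*20/(-11 + 20))*36 = -108/67 + (7*20/9)*36 = -108/67 + (7*20*(⅑))*36 = -108/67 + (140/9)*36 = -108/67 + 560 = 37412/67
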